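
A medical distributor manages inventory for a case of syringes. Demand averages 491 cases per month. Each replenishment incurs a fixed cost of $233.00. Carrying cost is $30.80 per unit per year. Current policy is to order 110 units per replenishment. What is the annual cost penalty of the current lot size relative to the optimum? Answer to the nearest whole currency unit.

Annual demand D = 491 × 12 = 5,892.
EOQ = √(2DS/H) = √(2 × 5,892 × 233 / 30.8) ≈ 298.57.
Cost at Q* = (D/Q*)S + (Q*/2)H = √(2DSH) ≈ $9,196.02.
Cost at Q = 110: (5,892/110)×233 + (110/2)×30.8 = $12,480.33 + $1,694.00 = $14,174.33.
Excess = $14,174.33 − $9,196.02 = $4,978.31.

Extra cost ≈ $4,978 per year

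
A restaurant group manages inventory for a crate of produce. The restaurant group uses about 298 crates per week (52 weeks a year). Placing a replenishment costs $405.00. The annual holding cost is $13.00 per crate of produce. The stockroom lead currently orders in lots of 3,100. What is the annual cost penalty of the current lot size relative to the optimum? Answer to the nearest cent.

Extra cost ≈ $9,400.56 per year

Annual demand D = 298 × 52 = 15,496.
EOQ = √(2DS/H) = √(2 × 15,496 × 405 / 13) ≈ 982.61.
Cost at Q* = (D/Q*)S + (Q*/2)H = √(2DSH) ≈ $12,773.91.
Cost at Q = 3,100: (15,496/3,100)×405 + (3,100/2)×13 = $2,024.48 + $20,150.00 = $22,174.48.
Excess = $22,174.48 − $12,773.91 = $9,400.56.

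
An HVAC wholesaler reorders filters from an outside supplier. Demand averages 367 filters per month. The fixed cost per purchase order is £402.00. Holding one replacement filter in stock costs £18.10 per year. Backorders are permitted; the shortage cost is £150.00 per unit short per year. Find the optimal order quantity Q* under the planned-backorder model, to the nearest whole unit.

Annual demand D = 367 × 12 = 4,404.
With planned backorders, Q* = √(2DS/H) · √((H+B)/B).
√(2DS/H) = √(2 × 4,404 × 402 / 18.1) = 442.295.
√((H+B)/B) = √((18.1+150)/150) = 1.0586.
Q* ≈ 468.221.

Q* ≈ 468 filters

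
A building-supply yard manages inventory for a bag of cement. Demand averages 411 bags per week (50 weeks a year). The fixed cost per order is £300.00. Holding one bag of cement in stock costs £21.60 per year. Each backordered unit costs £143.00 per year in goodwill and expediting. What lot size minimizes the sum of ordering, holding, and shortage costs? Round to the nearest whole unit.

Annual demand D = 411 × 50 = 20,550.
With planned backorders, Q* = √(2DS/H) · √((H+B)/B).
√(2DS/H) = √(2 × 20,550 × 300 / 21.6) = 755.535.
√((H+B)/B) = √((21.6+143)/143) = 1.0729.
Q* ≈ 810.591.

Q* ≈ 811 bags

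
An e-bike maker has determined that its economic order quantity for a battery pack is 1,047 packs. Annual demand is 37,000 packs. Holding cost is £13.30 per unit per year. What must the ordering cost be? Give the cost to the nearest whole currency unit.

S ≈ £197

Invert the EOQ relation Q*² = 2DS/H.
From Q* = √(2DS/H): S = Q*²H / (2D) = 1,047² × 13.3 / (2 × 37,000) = 197.0213.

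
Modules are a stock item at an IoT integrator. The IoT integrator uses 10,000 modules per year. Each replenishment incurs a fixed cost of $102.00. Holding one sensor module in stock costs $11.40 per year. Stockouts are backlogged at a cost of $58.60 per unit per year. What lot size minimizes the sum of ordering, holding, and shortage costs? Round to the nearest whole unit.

With planned backorders, Q* = √(2DS/H) · √((H+B)/B).
√(2DS/H) = √(2 × 10,000 × 102 / 11.4) = 423.022.
√((H+B)/B) = √((11.4+58.6)/58.6) = 1.0929.
Q* ≈ 462.341.

Q* ≈ 462 modules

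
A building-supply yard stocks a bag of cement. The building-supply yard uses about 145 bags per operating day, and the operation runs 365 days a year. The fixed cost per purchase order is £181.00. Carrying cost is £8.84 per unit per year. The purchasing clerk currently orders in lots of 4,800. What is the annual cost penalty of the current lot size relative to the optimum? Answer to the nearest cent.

Extra cost ≈ £10,197.71 per year

Annual demand D = 145 × 365 = 52,925.
EOQ = √(2DS/H) = √(2 × 52,925 × 181 / 8.84) ≈ 1472.17.
Cost at Q* = (D/Q*)S + (Q*/2)H = √(2DSH) ≈ £13,014.00.
Cost at Q = 4,800: (52,925/4,800)×181 + (4,800/2)×8.84 = £1,995.71 + £21,216.00 = £23,211.71.
Excess = £23,211.71 − £13,014.00 = £10,197.71.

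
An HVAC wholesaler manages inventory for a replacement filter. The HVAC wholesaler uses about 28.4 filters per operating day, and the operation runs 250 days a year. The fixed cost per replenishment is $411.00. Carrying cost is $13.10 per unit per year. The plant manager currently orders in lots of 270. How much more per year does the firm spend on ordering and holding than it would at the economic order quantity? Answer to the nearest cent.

Extra cost ≈ $3,832.47 per year

Annual demand D = 28.4 × 250 = 7,100.
EOQ = √(2DS/H) = √(2 × 7,100 × 411 / 13.1) ≈ 667.47.
Cost at Q* = (D/Q*)S + (Q*/2)H = √(2DSH) ≈ $8,743.81.
Cost at Q = 270: (7,100/270)×411 + (270/2)×13.1 = $10,807.78 + $1,768.50 = $12,576.28.
Excess = $12,576.28 − $8,743.81 = $3,832.47.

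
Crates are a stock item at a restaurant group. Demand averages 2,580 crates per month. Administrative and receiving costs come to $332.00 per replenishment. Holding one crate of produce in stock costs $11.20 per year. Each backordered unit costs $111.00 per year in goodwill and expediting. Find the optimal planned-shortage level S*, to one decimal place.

S* ≈ 130.3 crates

Annual demand D = 2,580 × 12 = 30,960.
With planned backorders, Q* = √(2DS/H) · √((H+B)/B).
√(2DS/H) = √(2 × 30,960 × 332 / 11.2) = 1354.801.
√((H+B)/B) = √((11.2+111)/111) = 1.0492.
Q* ≈ 1421.509.
S* = Q* · H/(H+B) = 1421.509 × 11.2/122.2 ≈ 130.286.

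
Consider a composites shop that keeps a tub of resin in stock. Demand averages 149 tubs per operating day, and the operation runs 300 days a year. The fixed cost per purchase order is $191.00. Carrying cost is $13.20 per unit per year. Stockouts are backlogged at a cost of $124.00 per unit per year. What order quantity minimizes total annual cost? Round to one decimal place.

Q* ≈ 1,196.4 tubs

Annual demand D = 149 × 300 = 44,700.
With planned backorders, Q* = √(2DS/H) · √((H+B)/B).
√(2DS/H) = √(2 × 44,700 × 191 / 13.2) = 1137.361.
√((H+B)/B) = √((13.2+124)/124) = 1.0519.
Q* ≈ 1196.368.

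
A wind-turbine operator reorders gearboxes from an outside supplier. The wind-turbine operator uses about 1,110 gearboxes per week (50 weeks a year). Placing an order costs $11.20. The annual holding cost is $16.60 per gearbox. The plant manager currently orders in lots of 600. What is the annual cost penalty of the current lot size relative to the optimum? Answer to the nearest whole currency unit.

Annual demand D = 1,110 × 50 = 55,500.
EOQ = √(2DS/H) = √(2 × 55,500 × 11.2 / 16.6) ≈ 273.66.
Cost at Q* = (D/Q*)S + (Q*/2)H = √(2DSH) ≈ $4,542.81.
Cost at Q = 600: (55,500/600)×11.2 + (600/2)×16.6 = $1,036.00 + $4,980.00 = $6,016.00.
Excess = $6,016.00 − $4,542.81 = $1,473.19.

Extra cost ≈ $1,473 per year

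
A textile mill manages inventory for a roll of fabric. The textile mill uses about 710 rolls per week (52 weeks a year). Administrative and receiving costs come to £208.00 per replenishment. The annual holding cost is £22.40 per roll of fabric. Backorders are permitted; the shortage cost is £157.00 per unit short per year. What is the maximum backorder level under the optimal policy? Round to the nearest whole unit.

S* ≈ 111 rolls

Annual demand D = 710 × 52 = 36,920.
With planned backorders, Q* = √(2DS/H) · √((H+B)/B).
√(2DS/H) = √(2 × 36,920 × 208 / 22.4) = 828.044.
√((H+B)/B) = √((22.4+157)/157) = 1.0690.
Q* ≈ 885.146.
S* = Q* · H/(H+B) = 885.146 × 22.4/179.4 ≈ 110.520.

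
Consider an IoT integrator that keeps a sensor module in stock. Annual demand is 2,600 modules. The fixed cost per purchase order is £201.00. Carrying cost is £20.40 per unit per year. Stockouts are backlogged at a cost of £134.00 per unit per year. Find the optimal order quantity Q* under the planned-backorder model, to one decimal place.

Q* ≈ 243.0 modules

With planned backorders, Q* = √(2DS/H) · √((H+B)/B).
√(2DS/H) = √(2 × 2,600 × 201 / 20.4) = 226.352.
√((H+B)/B) = √((20.4+134)/134) = 1.0734.
Q* ≈ 242.972.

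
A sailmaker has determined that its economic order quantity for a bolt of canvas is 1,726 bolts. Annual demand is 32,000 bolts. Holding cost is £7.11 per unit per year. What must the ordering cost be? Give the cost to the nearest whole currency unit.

S ≈ £331

The basic EOQ model gives Q* = √(2DS/H); rearrange for the unknown.
From Q* = √(2DS/H): S = Q*²H / (2D) = 1,726² × 7.11 / (2 × 32,000) = 330.9567.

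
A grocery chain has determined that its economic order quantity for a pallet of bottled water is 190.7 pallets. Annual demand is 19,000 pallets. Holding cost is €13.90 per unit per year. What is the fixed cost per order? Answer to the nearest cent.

Invert the EOQ relation Q*² = 2DS/H.
From Q* = √(2DS/H): S = Q*²H / (2D) = 190.7² × 13.9 / (2 × 19,000) = 13.3025.

S ≈ €13.30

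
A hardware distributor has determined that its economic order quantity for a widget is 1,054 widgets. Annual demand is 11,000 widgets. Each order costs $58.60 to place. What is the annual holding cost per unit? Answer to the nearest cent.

Invert the EOQ relation Q*² = 2DS/H.
From Q* = √(2DS/H): H = 2DS / Q*² = 2 × 11,000 × 58.6 / 1,054² = 1.1605.

H ≈ $1.16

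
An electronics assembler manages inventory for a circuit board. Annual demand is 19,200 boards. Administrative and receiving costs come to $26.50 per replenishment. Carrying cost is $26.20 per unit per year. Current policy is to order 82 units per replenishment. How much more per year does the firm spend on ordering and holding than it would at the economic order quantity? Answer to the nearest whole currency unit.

Extra cost ≈ $2,116 per year

EOQ = √(2DS/H) = √(2 × 19,200 × 26.5 / 26.2) ≈ 197.08.
Cost at Q* = (D/Q*)S + (Q*/2)H = √(2DSH) ≈ $5,163.44.
Cost at Q = 82: (19,200/82)×26.5 + (82/2)×26.2 = $6,204.88 + $1,074.20 = $7,279.08.
Excess = $7,279.08 − $5,163.44 = $2,115.64.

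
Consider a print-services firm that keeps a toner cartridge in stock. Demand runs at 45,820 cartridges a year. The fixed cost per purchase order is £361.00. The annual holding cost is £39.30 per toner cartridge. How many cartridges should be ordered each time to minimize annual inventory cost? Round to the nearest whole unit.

Q* ≈ 917 cartridges

EOQ = √(2DS / H) = √(2 × 45,820 × 361 / 39.3).
= √(33,082,040 / 39.3) = √841,782.1883 ≈ 917.487.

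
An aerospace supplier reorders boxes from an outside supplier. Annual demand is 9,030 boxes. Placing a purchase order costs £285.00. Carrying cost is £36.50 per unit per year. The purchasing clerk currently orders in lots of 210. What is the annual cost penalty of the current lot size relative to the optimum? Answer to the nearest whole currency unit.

EOQ = √(2DS/H) = √(2 × 9,030 × 285 / 36.5) ≈ 375.52.
Cost at Q* = (D/Q*)S + (Q*/2)H = √(2DSH) ≈ £13,706.54.
Cost at Q = 210: (9,030/210)×285 + (210/2)×36.5 = £12,255.00 + £3,832.50 = £16,087.50.
Excess = £16,087.50 − £13,706.54 = £2,380.96.

Extra cost ≈ £2,381 per year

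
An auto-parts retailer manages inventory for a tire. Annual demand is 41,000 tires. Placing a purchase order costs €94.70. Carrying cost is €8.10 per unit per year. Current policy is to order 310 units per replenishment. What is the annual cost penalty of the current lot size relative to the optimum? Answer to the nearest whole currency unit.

Extra cost ≈ €5,849 per year

EOQ = √(2DS/H) = √(2 × 41,000 × 94.7 / 8.1) ≈ 979.13.
Cost at Q* = (D/Q*)S + (Q*/2)H = √(2DSH) ≈ €7,930.94.
Cost at Q = 310: (41,000/310)×94.7 + (310/2)×8.1 = €12,524.84 + €1,255.50 = €13,780.34.
Excess = €13,780.34 − €7,930.94 = €5,849.40.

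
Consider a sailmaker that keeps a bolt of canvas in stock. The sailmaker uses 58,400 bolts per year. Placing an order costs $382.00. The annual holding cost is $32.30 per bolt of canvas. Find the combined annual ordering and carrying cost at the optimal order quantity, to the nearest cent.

TC* ≈ $37,962.46

EOQ = √(2DS/H) = √(2 × 58,400 × 382 / 32.3) ≈ 1175.31.
At the optimum the two cost components are equal, so total cost = 2·(Q*/2)H = Q*·H.
Minimum total = √(2DSH) = √(2 × 58,400 × 382 × 32.3) ≈ 37962.461.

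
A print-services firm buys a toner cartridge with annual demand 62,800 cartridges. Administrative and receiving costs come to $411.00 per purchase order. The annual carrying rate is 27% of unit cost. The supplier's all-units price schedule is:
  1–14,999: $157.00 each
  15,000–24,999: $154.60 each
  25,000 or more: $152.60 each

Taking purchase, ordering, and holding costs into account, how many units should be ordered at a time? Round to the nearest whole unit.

Q* ≈ 1,104 cartridges

Holding cost per unit per year at price C is H = 0.27·C.
Candidates are each tier's EOQ (if it falls in that tier) and each price-break quantity.
EOQ at $157.00 = 1103.5 (feasible in tier 1): TC = 62,800×$157.00 + (62,800/1103.5)×411 + (1103.5/2)×0.27×$157.00 = $9,906,378.62.
EOQ at $154.60 = 1112.1 < 15000, so use break Q=15000: TC = 62,800×$154.60 + (62,800/15000.0)×411 + (15000.0/2)×0.27×$154.60 = $10,023,665.72.
EOQ at $152.60 = 1119.3 < 25000, so use break Q=25000: TC = 62,800×$152.60 + (62,800/25000.0)×411 + (25000.0/2)×0.27×$152.60 = $10,099,337.43.
Lowest total cost is $9,906,378.62 at Q = 1103.5.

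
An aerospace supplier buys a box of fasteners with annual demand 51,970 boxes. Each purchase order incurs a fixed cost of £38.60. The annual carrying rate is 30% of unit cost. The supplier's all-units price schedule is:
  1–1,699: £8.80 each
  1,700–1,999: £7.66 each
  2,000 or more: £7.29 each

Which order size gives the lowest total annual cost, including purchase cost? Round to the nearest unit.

Holding cost per unit per year at price C is H = 0.30·C.
For each price level, check whether its EOQ is feasible; otherwise the best quantity at that price is the breakpoint.
EOQ at £8.80 = 1232.8 (feasible in tier 1): TC = 51,970×£8.80 + (51,970/1232.8)×38.6 + (1232.8/2)×0.30×£8.80 = £460,590.52.
EOQ at £7.66 = 1321.3 < 1700, so use break Q=1700: TC = 51,970×£7.66 + (51,970/1700.0)×38.6 + (1700.0/2)×0.30×£7.66 = £401,223.52.
EOQ at £7.29 = 1354.4 < 2000, so use break Q=2000: TC = 51,970×£7.29 + (51,970/2000.0)×38.6 + (2000.0/2)×0.30×£7.29 = £382,051.32.
Lowest total cost is £382,051.32 at Q = 2000.0.

Q* ≈ 2,000 boxes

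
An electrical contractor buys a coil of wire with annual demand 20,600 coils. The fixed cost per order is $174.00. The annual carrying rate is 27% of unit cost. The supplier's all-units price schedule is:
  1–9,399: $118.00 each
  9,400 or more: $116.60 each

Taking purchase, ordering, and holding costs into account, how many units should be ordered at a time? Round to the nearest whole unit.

Holding cost per unit per year at price C is H = 0.27·C.
Evaluate total cost at each tier's feasible EOQ or, if the EOQ is below the tier, at the tier's minimum quantity.
EOQ at $118.00 = 474.4 (feasible in tier 1): TC = 20,600×$118.00 + (20,600/474.4)×174 + (474.4/2)×0.27×$118.00 = $2,445,912.84.
EOQ at $116.60 = 477.2 < 9400, so use break Q=9400: TC = 20,600×$116.60 + (20,600/9400.0)×174 + (9400.0/2)×0.27×$116.60 = $2,550,306.72.
Lowest total cost is $2,445,912.84 at Q = 474.4.

Q* ≈ 474 coils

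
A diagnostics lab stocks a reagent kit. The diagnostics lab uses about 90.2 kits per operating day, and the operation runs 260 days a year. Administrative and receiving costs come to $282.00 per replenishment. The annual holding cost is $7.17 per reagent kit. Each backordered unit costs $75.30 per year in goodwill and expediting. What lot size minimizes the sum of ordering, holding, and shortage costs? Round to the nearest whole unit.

Annual demand D = 90.2 × 260 = 23,452.
With planned backorders, Q* = √(2DS/H) · √((H+B)/B).
√(2DS/H) = √(2 × 23,452 × 282 / 7.17) = 1358.219.
√((H+B)/B) = √((7.17+75.3)/75.3) = 1.0465.
Q* ≈ 1421.413.

Q* ≈ 1,421 kits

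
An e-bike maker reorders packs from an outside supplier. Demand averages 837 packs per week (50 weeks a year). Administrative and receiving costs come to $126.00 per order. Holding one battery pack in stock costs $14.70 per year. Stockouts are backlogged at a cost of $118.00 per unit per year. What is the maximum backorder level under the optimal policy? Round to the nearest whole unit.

Annual demand D = 837 × 50 = 41,850.
With planned backorders, Q* = √(2DS/H) · √((H+B)/B).
√(2DS/H) = √(2 × 41,850 × 126 / 14.7) = 847.012.
√((H+B)/B) = √((14.7+118)/118) = 1.0605.
Q* ≈ 898.222.
S* = Q* · H/(H+B) = 898.222 × 14.7/132.7 ≈ 99.502.

S* ≈ 100 packs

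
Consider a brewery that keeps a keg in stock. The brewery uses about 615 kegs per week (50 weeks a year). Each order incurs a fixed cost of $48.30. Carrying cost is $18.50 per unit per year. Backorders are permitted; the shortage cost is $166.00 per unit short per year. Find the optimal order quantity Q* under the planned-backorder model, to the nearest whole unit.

Q* ≈ 422 kegs

Annual demand D = 615 × 50 = 30,750.
With planned backorders, Q* = √(2DS/H) · √((H+B)/B).
√(2DS/H) = √(2 × 30,750 × 48.3 / 18.5) = 400.705.
√((H+B)/B) = √((18.5+166)/166) = 1.0543.
Q* ≈ 422.444.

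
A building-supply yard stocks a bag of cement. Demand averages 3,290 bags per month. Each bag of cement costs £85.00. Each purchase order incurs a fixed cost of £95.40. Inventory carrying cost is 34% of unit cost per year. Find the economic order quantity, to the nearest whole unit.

Q* ≈ 511 bags

Annual demand D = 3,290 × 12 = 39,480.
Holding cost H = 0.34 × £85.00 = £28.9000 per unit per year.
EOQ = √(2DS / H) = √(2 × 39,480 × 95.4 / 28.9).
= √(7,532,784 / 28.9) = √260,649.9654 ≈ 510.539.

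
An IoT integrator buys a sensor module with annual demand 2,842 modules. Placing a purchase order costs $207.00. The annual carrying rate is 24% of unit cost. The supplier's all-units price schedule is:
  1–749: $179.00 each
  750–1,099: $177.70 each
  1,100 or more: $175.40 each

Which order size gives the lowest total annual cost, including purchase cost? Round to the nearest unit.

Holding cost per unit per year at price C is H = 0.24·C.
For each price level, check whether its EOQ is feasible; otherwise the best quantity at that price is the breakpoint.
EOQ at $179.00 = 165.5 (feasible in tier 1): TC = 2,842×$179.00 + (2,842/165.5)×207 + (165.5/2)×0.24×$179.00 = $515,827.59.
EOQ at $177.70 = 166.1 < 750, so use break Q=750: TC = 2,842×$177.70 + (2,842/750.0)×207 + (750.0/2)×0.24×$177.70 = $521,800.79.
EOQ at $175.40 = 167.2 < 1100, so use break Q=1100: TC = 2,842×$175.40 + (2,842/1100.0)×207 + (1100.0/2)×0.24×$175.40 = $522,174.41.
Lowest total cost is $515,827.59 at Q = 165.5.

Q* ≈ 165 modules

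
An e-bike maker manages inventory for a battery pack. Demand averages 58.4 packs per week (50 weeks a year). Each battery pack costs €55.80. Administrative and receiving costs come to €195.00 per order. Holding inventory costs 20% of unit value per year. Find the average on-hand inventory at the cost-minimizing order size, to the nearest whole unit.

Average inventory ≈ 160 packs

Annual demand D = 58.4 × 50 = 2,920.
Holding cost H = 0.20 × €55.80 = €11.1600 per unit per year.
Q* = √(2DS/H) = √(2 × 2,920 × 195 / 11.16) ≈ 319.44.
Average inventory = Q*/2 ≈ 319.44 / 2 = 159.721.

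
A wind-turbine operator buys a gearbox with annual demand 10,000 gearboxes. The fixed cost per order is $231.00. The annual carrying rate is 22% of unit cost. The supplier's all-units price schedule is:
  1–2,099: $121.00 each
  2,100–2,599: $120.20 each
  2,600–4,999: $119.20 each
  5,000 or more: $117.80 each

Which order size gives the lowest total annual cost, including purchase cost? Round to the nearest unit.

Q* ≈ 417 gearboxes

Holding cost per unit per year at price C is H = 0.22·C.
Candidates are each tier's EOQ (if it falls in that tier) and each price-break quantity.
EOQ at $121.00 = 416.6 (feasible in tier 1): TC = 10,000×$121.00 + (10,000/416.6)×231 + (416.6/2)×0.22×$121.00 = $1,221,089.83.
EOQ at $120.20 = 418.0 < 2100, so use break Q=2100: TC = 10,000×$120.20 + (10,000/2100.0)×231 + (2100.0/2)×0.22×$120.20 = $1,230,866.20.
EOQ at $119.20 = 419.7 < 2600, so use break Q=2600: TC = 10,000×$119.20 + (10,000/2600.0)×231 + (2600.0/2)×0.22×$119.20 = $1,226,979.66.
EOQ at $117.80 = 422.2 < 5000, so use break Q=5000: TC = 10,000×$117.80 + (10,000/5000.0)×231 + (5000.0/2)×0.22×$117.80 = $1,243,252.00.
Lowest total cost is $1,221,089.83 at Q = 416.6.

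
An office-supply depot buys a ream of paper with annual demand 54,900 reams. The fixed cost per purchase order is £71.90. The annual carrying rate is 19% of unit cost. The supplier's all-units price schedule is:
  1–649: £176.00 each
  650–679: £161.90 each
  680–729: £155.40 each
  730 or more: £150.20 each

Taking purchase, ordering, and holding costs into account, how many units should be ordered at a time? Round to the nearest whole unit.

Q* ≈ 730 reams

Holding cost per unit per year at price C is H = 0.19·C.
For each price level, check whether its EOQ is feasible; otherwise the best quantity at that price is the breakpoint.
EOQ at £176.00 = 485.9 (feasible in tier 1): TC = 54,900×£176.00 + (54,900/485.9)×71.9 + (485.9/2)×0.19×£176.00 = £9,678,647.96.
EOQ at £161.90 = 506.6 < 650, so use break Q=650: TC = 54,900×£161.90 + (54,900/650.0)×71.9 + (650.0/2)×0.19×£161.90 = £8,904,380.11.
EOQ at £155.40 = 517.1 < 680, so use break Q=680: TC = 54,900×£155.40 + (54,900/680.0)×71.9 + (680.0/2)×0.19×£155.40 = £8,547,303.71.
EOQ at £150.20 = 526.0 < 730, so use break Q=730: TC = 54,900×£150.20 + (54,900/730.0)×71.9 + (730.0/2)×0.19×£150.20 = £8,261,803.64.
Lowest total cost is £8,261,803.64 at Q = 730.0.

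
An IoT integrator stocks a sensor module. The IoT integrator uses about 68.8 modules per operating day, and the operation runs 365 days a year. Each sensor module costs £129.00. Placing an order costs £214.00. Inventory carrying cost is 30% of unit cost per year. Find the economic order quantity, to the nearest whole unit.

Annual demand D = 68.8 × 365 = 25,112.
Holding cost H = 0.30 × £129.00 = £38.7000 per unit per year.
EOQ = √(2DS / H) = √(2 × 25,112 × 214 / 38.7).
= √(10,747,936 / 38.7) = √277,724.4444 ≈ 526.996.

Q* ≈ 527 modules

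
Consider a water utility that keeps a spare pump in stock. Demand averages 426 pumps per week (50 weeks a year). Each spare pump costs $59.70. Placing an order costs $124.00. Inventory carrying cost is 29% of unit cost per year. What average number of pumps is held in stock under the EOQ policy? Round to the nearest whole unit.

Average inventory ≈ 276 pumps

Annual demand D = 426 × 50 = 21,300.
Holding cost H = 0.29 × $59.70 = $17.3130 per unit per year.
EOQ = √(2DS/H) = √(2 × 21,300 × 124 / 17.313) ≈ 552.37.
Average inventory = Q*/2 ≈ 552.37 / 2 = 276.185.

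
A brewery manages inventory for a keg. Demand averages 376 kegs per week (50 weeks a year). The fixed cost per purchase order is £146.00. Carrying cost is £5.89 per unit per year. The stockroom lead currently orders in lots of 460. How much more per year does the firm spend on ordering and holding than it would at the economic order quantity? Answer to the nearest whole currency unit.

Extra cost ≈ £1,635 per year

Annual demand D = 376 × 50 = 18,800.
EOQ = √(2DS/H) = √(2 × 18,800 × 146 / 5.89) ≈ 965.41.
Cost at Q* = (D/Q*)S + (Q*/2)H = √(2DSH) ≈ £5,686.28.
Cost at Q = 460: (18,800/460)×146 + (460/2)×5.89 = £5,966.96 + £1,354.70 = £7,321.66.
Excess = £7,321.66 − £5,686.28 = £1,635.38.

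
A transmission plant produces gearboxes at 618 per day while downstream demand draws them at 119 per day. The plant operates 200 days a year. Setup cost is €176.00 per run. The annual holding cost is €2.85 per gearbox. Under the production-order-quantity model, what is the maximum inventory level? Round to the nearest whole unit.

I_max ≈ 1,541 gearboxes

Annual demand D = 119 × 200 = 23,800.
Production build-up factor (1 − d/p) = 1 − 119/618 = 0.8074.
Q* = √(2DS / (H(1 − d/p))) = √(2 × 23,800 × 176 / (2.85 × 0.8074)).
= √(8,377,600 / 2.3012) ≈ 1908.013.
Maximum inventory = Q*(1 − d/p) = 1908.013 × 0.8074 ≈ 1540.612.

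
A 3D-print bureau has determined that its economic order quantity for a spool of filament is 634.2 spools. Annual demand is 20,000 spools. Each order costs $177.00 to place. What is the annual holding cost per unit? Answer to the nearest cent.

Invert the EOQ relation Q*² = 2DS/H.
From Q* = √(2DS/H): H = 2DS / Q*² = 2 × 20,000 × 177 / 634.2² = 17.6028.

H ≈ $17.60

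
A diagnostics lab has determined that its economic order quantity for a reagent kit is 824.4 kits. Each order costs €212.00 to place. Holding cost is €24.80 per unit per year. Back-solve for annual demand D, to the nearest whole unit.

D ≈ 39,752 kits per year

Invert the EOQ relation Q*² = 2DS/H.
From Q* = √(2DS/H): D = Q*²H / (2S) = 824.4² × 24.8 / (2 × 212) = 39752.257.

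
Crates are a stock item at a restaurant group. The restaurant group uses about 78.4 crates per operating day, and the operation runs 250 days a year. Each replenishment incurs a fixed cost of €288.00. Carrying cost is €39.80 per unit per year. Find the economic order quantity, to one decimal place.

Q* ≈ 532.6 crates

Annual demand D = 78.4 × 250 = 19,600.
EOQ = √(2DS / H) = √(2 × 19,600 × 288 / 39.8).
= √(11,289,600 / 39.8) = √283,658.2915 ≈ 532.596.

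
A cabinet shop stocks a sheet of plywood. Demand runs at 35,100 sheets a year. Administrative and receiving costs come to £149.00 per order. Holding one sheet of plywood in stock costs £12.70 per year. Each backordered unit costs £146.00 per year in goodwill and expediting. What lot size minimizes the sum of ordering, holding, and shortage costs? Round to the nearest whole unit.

Q* ≈ 946 sheets

With planned backorders, Q* = √(2DS/H) · √((H+B)/B).
√(2DS/H) = √(2 × 35,100 × 149 / 12.7) = 907.528.
√((H+B)/B) = √((12.7+146)/146) = 1.0426.
Q* ≈ 946.176.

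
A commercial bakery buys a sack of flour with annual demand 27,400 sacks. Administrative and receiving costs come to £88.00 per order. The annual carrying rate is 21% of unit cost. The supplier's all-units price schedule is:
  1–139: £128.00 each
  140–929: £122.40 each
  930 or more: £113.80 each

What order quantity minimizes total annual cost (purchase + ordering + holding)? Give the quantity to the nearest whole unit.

Q* ≈ 930 sacks

Holding cost per unit per year at price C is H = 0.21·C.
Evaluate total cost at each tier's feasible EOQ or, if the EOQ is below the tier, at the tier's minimum quantity.
Tier 1 (£128.00): EOQ = 423.6 exceeds tier's upper bound 139, so this tier is dominated.
EOQ at £122.40 = 433.1 (feasible in tier 2): TC = 27,400×£122.40 + (27,400/433.1)×88 + (433.1/2)×0.21×£122.40 = £3,364,893.51.
EOQ at £113.80 = 449.2 < 930, so use break Q=930: TC = 27,400×£113.80 + (27,400/930.0)×88 + (930.0/2)×0.21×£113.80 = £3,131,825.26.
Lowest total cost is £3,131,825.26 at Q = 930.0.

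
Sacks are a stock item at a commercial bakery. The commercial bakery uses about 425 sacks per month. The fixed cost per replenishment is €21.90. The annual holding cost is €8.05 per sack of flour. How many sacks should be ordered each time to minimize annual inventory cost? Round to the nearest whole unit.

Q* ≈ 167 sacks

Annual demand D = 425 × 12 = 5,100.
EOQ = √(2DS / H) = √(2 × 5,100 × 21.9 / 8.05).
= √(223,380 / 8.05) = √27,749.0683 ≈ 166.581.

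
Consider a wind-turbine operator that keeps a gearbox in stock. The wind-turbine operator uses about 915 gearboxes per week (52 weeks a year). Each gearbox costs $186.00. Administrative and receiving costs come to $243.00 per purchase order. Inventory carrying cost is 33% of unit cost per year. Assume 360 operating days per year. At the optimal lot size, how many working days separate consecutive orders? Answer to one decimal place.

T ≈ 4.6 days

Annual demand D = 915 × 52 = 47,580.
Holding cost H = 0.33 × $186.00 = $61.3800 per unit per year.
The optimal lot size = √(2DS/H) = √(2 × 47,580 × 243 / 61.38) ≈ 613.79.
Cycle time = Q*/D × 360 = 613.79 / 47,580 × 360 ≈ 4.644 days.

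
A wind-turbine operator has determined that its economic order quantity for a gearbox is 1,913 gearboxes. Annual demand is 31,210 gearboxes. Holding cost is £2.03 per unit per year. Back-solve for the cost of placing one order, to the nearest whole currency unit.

The basic EOQ model gives Q* = √(2DS/H); rearrange for the unknown.
From Q* = √(2DS/H): S = Q*²H / (2D) = 1,913² × 2.03 / (2 × 31,210) = 119.0151.

S ≈ £119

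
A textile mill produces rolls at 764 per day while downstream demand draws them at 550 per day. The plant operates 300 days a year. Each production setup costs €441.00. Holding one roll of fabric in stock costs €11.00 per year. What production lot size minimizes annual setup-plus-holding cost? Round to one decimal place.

Q* ≈ 6,872.6 rolls

Annual demand D = 550 × 300 = 165,000.
Production build-up factor (1 − d/p) = 1 − 550/764 = 0.2801.
Q* = √(2DS / (H(1 − d/p))) = √(2 × 165,000 × 441 / (11 × 0.2801)).
= √(145,530,000 / 3.0812) ≈ 6872.579.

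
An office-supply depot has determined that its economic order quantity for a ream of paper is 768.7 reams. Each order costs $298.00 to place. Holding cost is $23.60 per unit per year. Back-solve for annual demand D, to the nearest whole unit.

The basic EOQ model gives Q* = √(2DS/H); rearrange for the unknown.
From Q* = √(2DS/H): D = Q*²H / (2S) = 768.7² × 23.6 / (2 × 298) = 23398.041.

D ≈ 23,398 reams per year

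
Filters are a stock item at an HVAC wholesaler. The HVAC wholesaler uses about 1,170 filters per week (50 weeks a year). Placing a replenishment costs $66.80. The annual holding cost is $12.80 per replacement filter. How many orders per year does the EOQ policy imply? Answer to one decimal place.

Annual demand D = 1,170 × 50 = 58,500.
The optimal lot size = √(2DS/H) = √(2 × 58,500 × 66.8 / 12.8) ≈ 781.40.
Orders per year = D / Q* = 58,500 / 781.40 ≈ 74.865.

N ≈ 74.9 orders per year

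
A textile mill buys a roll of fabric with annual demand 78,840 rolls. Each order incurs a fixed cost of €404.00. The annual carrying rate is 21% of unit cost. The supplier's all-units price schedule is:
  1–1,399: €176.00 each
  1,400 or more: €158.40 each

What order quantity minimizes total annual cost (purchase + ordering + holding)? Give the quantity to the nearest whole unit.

Holding cost per unit per year at price C is H = 0.21·C.
For each price level, check whether its EOQ is feasible; otherwise the best quantity at that price is the breakpoint.
EOQ at €176.00 = 1312.8 (feasible in tier 1): TC = 78,840×€176.00 + (78,840/1312.8)×404 + (1312.8/2)×0.21×€176.00 = €13,924,362.70.
EOQ at €158.40 = 1383.9 < 1400, so use break Q=1400: TC = 78,840×€158.40 + (78,840/1400.0)×404 + (1400.0/2)×0.21×€158.40 = €12,534,291.77.
Lowest total cost is €12,534,291.77 at Q = 1400.0.

Q* ≈ 1,400 rolls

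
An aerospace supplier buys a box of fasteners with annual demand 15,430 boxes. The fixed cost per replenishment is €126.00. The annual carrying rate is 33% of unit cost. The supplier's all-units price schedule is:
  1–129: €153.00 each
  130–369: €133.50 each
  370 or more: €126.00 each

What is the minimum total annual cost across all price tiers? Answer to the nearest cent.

TC* ≈ €1,957,126.84

Holding cost per unit per year at price C is H = 0.33·C.
Evaluate total cost at each tier's feasible EOQ or, if the EOQ is below the tier, at the tier's minimum quantity.
Tier 1 (€153.00): EOQ = 277.5 exceeds tier's upper bound 129, so this tier is dominated.
EOQ at €133.50 = 297.1 (feasible in tier 2): TC = 15,430×€133.50 + (15,430/297.1)×126 + (297.1/2)×0.33×€133.50 = €2,072,993.23.
EOQ at €126.00 = 305.8 < 370, so use break Q=370: TC = 15,430×€126.00 + (15,430/370.0)×126 + (370.0/2)×0.33×€126.00 = €1,957,126.84.
Lowest total cost among the candidates is at Q = 370.0.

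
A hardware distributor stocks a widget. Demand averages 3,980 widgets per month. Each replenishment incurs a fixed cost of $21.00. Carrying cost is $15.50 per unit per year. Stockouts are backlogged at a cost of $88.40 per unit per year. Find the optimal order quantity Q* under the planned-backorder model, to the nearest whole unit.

Q* ≈ 390 widgets

Annual demand D = 3,980 × 12 = 47,760.
With planned backorders, Q* = √(2DS/H) · √((H+B)/B).
√(2DS/H) = √(2 × 47,760 × 21 / 15.5) = 359.742.
√((H+B)/B) = √((15.5+88.4)/88.4) = 1.0841.
Q* ≈ 390.007.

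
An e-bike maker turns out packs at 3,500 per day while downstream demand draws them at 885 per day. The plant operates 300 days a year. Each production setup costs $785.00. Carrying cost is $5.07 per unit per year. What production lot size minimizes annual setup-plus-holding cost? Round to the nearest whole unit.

Q* ≈ 10,490 packs

Annual demand D = 885 × 300 = 265,500.
Production build-up factor (1 − d/p) = 1 − 885/3,500 = 0.7471.
Q* = √(2DS / (H(1 − d/p))) = √(2 × 265,500 × 785 / (5.07 × 0.7471)).
= √(416,835,000 / 3.788) ≈ 10490.019.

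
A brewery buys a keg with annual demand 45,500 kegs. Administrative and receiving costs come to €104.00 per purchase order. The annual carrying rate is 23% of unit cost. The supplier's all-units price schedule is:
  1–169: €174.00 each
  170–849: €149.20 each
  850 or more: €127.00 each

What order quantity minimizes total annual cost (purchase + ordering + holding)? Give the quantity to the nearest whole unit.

Holding cost per unit per year at price C is H = 0.23·C.
Candidates are each tier's EOQ (if it falls in that tier) and each price-break quantity.
Tier 1 (€174.00): EOQ = 486.3 exceeds tier's upper bound 169, so this tier is dominated.
EOQ at €149.20 = 525.2 (feasible in tier 2): TC = 45,500×€149.20 + (45,500/525.2)×104 + (525.2/2)×0.23×€149.20 = €6,806,621.28.
EOQ at €127.00 = 569.2 < 850, so use break Q=850: TC = 45,500×€127.00 + (45,500/850.0)×104 + (850.0/2)×0.23×€127.00 = €5,796,481.31.
Lowest total cost is €5,796,481.31 at Q = 850.0.

Q* ≈ 850 kegs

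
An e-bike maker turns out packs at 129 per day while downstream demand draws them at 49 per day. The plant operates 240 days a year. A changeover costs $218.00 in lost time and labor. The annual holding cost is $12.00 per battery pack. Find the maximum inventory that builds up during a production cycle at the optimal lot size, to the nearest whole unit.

Annual demand D = 49 × 240 = 11,760.
Production build-up factor (1 − d/p) = 1 − 49/129 = 0.6202.
Q* = √(2DS / (H(1 − d/p))) = √(2 × 11,760 × 218 / (12 × 0.6202)).
= √(5,127,360 / 7.4419) ≈ 830.054.
Maximum inventory = Q*(1 − d/p) = 830.054 × 0.6202 ≈ 514.762.

I_max ≈ 515 packs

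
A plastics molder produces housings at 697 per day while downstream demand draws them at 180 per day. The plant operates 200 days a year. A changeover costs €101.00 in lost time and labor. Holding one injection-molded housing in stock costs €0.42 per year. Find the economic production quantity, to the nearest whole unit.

Annual demand D = 180 × 200 = 36,000.
Production build-up factor (1 − d/p) = 1 − 180/697 = 0.7418.
Q* = √(2DS / (H(1 − d/p))) = √(2 × 36,000 × 101 / (0.42 × 0.7418)).
= √(7,272,000 / 0.3115) ≈ 4831.405.

Q* ≈ 4,831 housings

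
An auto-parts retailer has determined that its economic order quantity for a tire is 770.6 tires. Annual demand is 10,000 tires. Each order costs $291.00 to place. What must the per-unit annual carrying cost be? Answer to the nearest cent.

H ≈ $9.80

Invert the EOQ relation Q*² = 2DS/H.
From Q* = √(2DS/H): H = 2DS / Q*² = 2 × 10,000 × 291 / 770.6² = 9.8009.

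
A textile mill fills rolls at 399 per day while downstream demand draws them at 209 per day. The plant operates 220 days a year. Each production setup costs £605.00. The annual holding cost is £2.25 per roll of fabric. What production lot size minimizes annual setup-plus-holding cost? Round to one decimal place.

Q* ≈ 7,206.0 rolls

Annual demand D = 209 × 220 = 45,980.
Production build-up factor (1 − d/p) = 1 − 209/399 = 0.4762.
Q* = √(2DS / (H(1 − d/p))) = √(2 × 45,980 × 605 / (2.25 × 0.4762)).
= √(55,635,800 / 1.0714) ≈ 7206.022.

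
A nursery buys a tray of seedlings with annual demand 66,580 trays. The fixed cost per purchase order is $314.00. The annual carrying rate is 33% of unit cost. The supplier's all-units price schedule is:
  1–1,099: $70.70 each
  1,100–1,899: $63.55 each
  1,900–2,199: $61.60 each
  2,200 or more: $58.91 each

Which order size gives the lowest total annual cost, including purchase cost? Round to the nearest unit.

Holding cost per unit per year at price C is H = 0.33·C.
Candidates are each tier's EOQ (if it falls in that tier) and each price-break quantity.
Tier 1 ($70.70): EOQ = 1338.7 exceeds tier's upper bound 1099, so this tier is dominated.
EOQ at $63.55 = 1412.0 (feasible in tier 2): TC = 66,580×$63.55 + (66,580/1412.0)×314 + (1412.0/2)×0.33×$63.55 = $4,260,770.91.
EOQ at $61.60 = 1434.2 < 1900, so use break Q=1900: TC = 66,580×$61.60 + (66,580/1900.0)×314 + (1900.0/2)×0.33×$61.60 = $4,131,642.82.
EOQ at $58.91 = 1466.6 < 2200, so use break Q=2200: TC = 66,580×$58.91 + (66,580/2200.0)×314 + (2200.0/2)×0.33×$58.91 = $3,953,114.91.
Lowest total cost is $3,953,114.91 at Q = 2200.0.

Q* ≈ 2,200 trays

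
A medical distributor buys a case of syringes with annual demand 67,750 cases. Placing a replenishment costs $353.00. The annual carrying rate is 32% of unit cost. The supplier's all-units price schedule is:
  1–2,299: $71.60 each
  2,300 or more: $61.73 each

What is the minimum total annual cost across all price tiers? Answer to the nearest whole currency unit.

Holding cost per unit per year at price C is H = 0.32·C.
Candidates are each tier's EOQ (if it falls in that tier) and each price-break quantity.
EOQ at $71.60 = 1444.9 (feasible in tier 1): TC = 67,750×$71.60 + (67,750/1444.9)×353 + (1444.9/2)×0.32×$71.60 = $4,884,004.61.
EOQ at $61.73 = 1556.1 < 2300, so use break Q=2300: TC = 67,750×$61.73 + (67,750/2300.0)×353 + (2300.0/2)×0.32×$61.73 = $4,215,322.29.
Lowest total cost among the candidates is at Q = 2300.0.

TC* ≈ $4,215,322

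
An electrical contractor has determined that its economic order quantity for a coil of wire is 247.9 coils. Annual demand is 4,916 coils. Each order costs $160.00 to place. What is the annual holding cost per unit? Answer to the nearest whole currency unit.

H ≈ $26

Squaring Q* = √(2DS/H) gives Q*² = 2DS/H.
From Q* = √(2DS/H): H = 2DS / Q*² = 2 × 4,916 × 160 / 247.9² = 25.5982.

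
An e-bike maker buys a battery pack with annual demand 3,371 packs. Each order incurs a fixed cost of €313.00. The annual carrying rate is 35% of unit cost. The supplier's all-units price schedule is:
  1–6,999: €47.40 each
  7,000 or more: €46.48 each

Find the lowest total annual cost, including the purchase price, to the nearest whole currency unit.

TC* ≈ €165,702

Holding cost per unit per year at price C is H = 0.35·C.
For each price level, check whether its EOQ is feasible; otherwise the best quantity at that price is the breakpoint.
EOQ at €47.40 = 356.7 (feasible in tier 1): TC = 3,371×€47.40 + (3,371/356.7)×313 + (356.7/2)×0.35×€47.40 = €165,702.24.
EOQ at €46.48 = 360.2 < 7000, so use break Q=7000: TC = 3,371×€46.48 + (3,371/7000.0)×313 + (7000.0/2)×0.35×€46.48 = €213,772.81.
Lowest total cost among the candidates is at Q = 356.7.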